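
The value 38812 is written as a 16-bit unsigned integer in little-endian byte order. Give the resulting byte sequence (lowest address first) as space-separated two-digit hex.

9C 97

38812 in hexadecimal, padded to 16 bits, is 0x979C.
Split into bytes (most-significant first): 97 9C.
In little-endian order the low byte comes first in memory.
So at ascending addresses the bytes are 9C 97.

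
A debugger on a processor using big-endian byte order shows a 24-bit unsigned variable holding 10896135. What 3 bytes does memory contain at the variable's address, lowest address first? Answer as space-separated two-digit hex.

A6 43 07

10896135 in hexadecimal, padded to 24 bits, is 0xA64307.
Split into bytes (most-significant first): A6 43 07.
Big-endian stores the most-significant byte at the lowest address.
So the memory order matches the most-significant-first order: A6 43 07.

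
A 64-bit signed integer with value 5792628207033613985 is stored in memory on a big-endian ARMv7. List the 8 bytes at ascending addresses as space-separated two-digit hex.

50 63 8C A9 E4 25 7E A1

5792628207033613985 in hexadecimal, padded to 64 bits, is 0x50638CA9E4257EA1.
Split into bytes (most-significant first): 50 63 8C A9 E4 25 7E A1.
Big-endian stores the most-significant byte at the lowest address.
So the memory order matches the most-significant-first order: 50 63 8C A9 E4 25 7E A1.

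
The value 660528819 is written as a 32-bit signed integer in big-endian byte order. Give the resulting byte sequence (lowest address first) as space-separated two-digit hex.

660528819 in hexadecimal, padded to 32 bits, is 0x275EDEB3.
Split into bytes (most-significant first): 27 5E DE B3.
Big-endian: lowest address holds the most-significant byte.
So the memory order matches the most-significant-first order: 27 5E DE B3.

27 5E DE B3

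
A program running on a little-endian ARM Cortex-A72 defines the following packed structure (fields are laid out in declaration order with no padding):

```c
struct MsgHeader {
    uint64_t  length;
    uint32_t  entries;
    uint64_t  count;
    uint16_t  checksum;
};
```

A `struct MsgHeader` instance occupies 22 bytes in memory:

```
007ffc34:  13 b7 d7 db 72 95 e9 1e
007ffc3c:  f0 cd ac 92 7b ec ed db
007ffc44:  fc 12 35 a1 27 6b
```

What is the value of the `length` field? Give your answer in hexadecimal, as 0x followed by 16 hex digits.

`length` is the first field, at byte offset 0, occupying 8 bytes.
Bytes at offsets 0..7: 13 B7 D7 DB 72 95 E9 1E.
Little-endian: lowest address holds the least-significant byte.
Reassemble most-significant byte first: 1E E9 95 72 DB D7 B7 13 → 0x1EE99572DBD7B713.

0x1EE99572DBD7B713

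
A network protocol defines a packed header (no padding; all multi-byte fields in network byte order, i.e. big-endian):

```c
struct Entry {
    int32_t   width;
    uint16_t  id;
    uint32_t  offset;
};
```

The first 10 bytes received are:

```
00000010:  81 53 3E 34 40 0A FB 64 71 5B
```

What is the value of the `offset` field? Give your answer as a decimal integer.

`offset` follows `width` (4 B), `id` (2 B), so it starts at offset 4 + 2 = 6 and occupies 4 bytes.
Bytes at offsets 6..9: FB 64 71 5B.
In big-endian order the high byte comes first in memory.
The bytes are already most-significant first: 0xFB64715B.
0xFB64715B = 4217663835.

4217663835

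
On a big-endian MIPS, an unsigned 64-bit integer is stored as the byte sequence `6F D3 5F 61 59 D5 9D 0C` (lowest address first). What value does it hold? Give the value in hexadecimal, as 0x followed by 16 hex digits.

Big-endian stores the most-significant byte at the lowest address.
The bytes are already most-significant first: 0x6FD35F6159D59D0C.

0x6FD35F6159D59D0C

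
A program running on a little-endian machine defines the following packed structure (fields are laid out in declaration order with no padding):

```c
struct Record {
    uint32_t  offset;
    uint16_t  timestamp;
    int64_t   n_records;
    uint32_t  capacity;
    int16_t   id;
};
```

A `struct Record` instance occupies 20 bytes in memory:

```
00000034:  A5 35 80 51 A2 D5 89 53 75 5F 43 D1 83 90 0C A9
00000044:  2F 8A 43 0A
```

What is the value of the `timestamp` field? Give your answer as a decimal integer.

54690

`timestamp` follows `offset` (4 bytes), so it starts at byte offset 4 and occupies 2 bytes.
Bytes at offsets 4..5: A2 D5.
Little-endian stores the least-significant byte at the lowest address.
Reassemble most-significant byte first: D5 A2 → 0xD5A2.
0xD5A2 = 54690.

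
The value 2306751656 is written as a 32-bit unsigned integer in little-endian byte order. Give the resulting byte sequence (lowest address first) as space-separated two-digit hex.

2306751656 in hexadecimal, padded to 32 bits, is 0x897E3CA8.
Split into bytes (most-significant first): 89 7E 3C A8.
In little-endian order the low byte comes first in memory.
So at ascending addresses the bytes are A8 3C 7E 89.

A8 3C 7E 89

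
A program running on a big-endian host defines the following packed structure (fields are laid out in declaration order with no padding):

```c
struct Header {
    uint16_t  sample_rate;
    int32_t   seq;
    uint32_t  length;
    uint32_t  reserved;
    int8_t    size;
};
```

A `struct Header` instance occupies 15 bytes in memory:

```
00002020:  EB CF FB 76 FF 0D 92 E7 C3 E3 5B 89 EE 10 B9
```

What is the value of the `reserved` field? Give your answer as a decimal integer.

`reserved` follows `sample_rate` (2 B), `seq` (4 B), `length` (4 B), so it starts at offset 2 + 4 + 4 = 10 and occupies 4 bytes.
Bytes at offsets 10..13: 5B 89 EE 10.
In big-endian order the high byte comes first in memory.
The bytes are already most-significant first: 0x5B89EE10.
0x5B89EE10 = 1535766032.

1535766032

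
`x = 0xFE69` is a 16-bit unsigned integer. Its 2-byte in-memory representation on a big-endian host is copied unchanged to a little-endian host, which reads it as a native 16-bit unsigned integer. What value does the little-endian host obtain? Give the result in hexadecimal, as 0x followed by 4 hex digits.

0x69FE

Stored big-endian, the bytes at ascending addresses are FE 69.
Read back as little-endian, the first byte is least significant, giving 0x69FE.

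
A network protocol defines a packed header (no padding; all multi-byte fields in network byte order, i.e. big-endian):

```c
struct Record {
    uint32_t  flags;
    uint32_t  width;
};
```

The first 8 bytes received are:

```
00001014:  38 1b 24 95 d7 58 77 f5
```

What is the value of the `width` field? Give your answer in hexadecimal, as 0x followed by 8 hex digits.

`width` follows `flags` (4 bytes), so it starts at byte offset 4 and occupies 4 bytes.
Bytes at offsets 4..7: D7 58 77 F5.
Big-endian stores the most-significant byte at the lowest address.
The bytes are already most-significant first: 0xD75877F5.

0xD75877F5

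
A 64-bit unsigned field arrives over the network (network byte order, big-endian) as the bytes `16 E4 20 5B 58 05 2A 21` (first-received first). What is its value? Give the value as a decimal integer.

1649478940215290401

In big-endian order the high byte comes first in memory.
The bytes are already most-significant first: 0x16E4205B58052A21.
0x16E4205B58052A21 = 1649478940215290401.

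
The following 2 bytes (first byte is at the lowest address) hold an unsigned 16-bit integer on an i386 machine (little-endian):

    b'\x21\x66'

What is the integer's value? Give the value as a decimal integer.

Little-endian: lowest address holds the least-significant byte.
Reassemble most-significant byte first: 66 21 → 0x6621.
0x6621 = 26145.

26145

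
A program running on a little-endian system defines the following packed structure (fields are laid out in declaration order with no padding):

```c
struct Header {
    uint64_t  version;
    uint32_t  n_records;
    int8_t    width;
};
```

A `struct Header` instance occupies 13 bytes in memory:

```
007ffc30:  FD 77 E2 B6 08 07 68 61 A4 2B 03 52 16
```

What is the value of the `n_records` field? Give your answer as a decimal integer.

`n_records` follows `version` (8 bytes), so it starts at byte offset 8 and occupies 4 bytes.
Bytes at offsets 8..11: A4 2B 03 52.
Little-endian stores the least-significant byte at the lowest address.
Reassemble most-significant byte first: 52 03 2B A4 → 0x52032BA4.
0x52032BA4 = 1375939492.

1375939492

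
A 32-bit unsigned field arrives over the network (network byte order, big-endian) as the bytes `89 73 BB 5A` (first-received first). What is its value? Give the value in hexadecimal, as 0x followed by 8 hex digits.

0x8973BB5A

Big-endian stores the most-significant byte at the lowest address.
The bytes are already most-significant first: 0x8973BB5A.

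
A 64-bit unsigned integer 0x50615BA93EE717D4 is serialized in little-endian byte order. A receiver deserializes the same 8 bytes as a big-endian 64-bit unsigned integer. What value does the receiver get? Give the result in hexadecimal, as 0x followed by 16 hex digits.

Stored little-endian, the bytes at ascending addresses are D4 17 E7 3E A9 5B 61 50.
Read back as big-endian, the last byte is least significant, giving 0xD417E73EA95B6150.

0xD417E73EA95B6150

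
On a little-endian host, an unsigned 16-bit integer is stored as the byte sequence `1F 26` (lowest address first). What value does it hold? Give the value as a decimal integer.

9759

In little-endian order the low byte comes first in memory.
Reassemble most-significant byte first: 26 1F → 0x261F.
0x261F = 9759.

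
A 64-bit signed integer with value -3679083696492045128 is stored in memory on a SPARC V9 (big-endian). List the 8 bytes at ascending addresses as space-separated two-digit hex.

CC F1 44 DE E3 A9 1C B8

Two's complement of -3679083696492045128 in 64 bits: 3679083696492045128 = 0x330EBB211C56E348; invert → 0xCCF144DEE3A91CB7; add 1 → 0xCCF144DEE3A91CB8.
Split into bytes (most-significant first): CC F1 44 DE E3 A9 1C B8.
Big-endian: lowest address holds the most-significant byte.
So the memory order matches the most-significant-first order: CC F1 44 DE E3 A9 1C B8.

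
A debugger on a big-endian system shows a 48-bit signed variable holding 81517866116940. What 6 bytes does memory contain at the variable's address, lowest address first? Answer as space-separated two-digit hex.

81517866116940 in hexadecimal, padded to 48 bits, is 0x4A23DB73E74C.
Split into bytes (most-significant first): 4A 23 DB 73 E7 4C.
Big-endian: lowest address holds the most-significant byte.
So the memory order matches the most-significant-first order: 4A 23 DB 73 E7 4C.

4A 23 DB 73 E7 4C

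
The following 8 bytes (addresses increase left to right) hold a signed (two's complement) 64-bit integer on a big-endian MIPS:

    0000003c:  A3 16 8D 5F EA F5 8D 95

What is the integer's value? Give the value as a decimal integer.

Big-endian: lowest address holds the most-significant byte.
The bytes are already most-significant first: 0xA3168D5FEAF58D95.
Top bit is set, so as a signed 64-bit value this is 0xA3168D5FEAF58D95 − 2^64 = -6695008352936292971.

-6695008352936292971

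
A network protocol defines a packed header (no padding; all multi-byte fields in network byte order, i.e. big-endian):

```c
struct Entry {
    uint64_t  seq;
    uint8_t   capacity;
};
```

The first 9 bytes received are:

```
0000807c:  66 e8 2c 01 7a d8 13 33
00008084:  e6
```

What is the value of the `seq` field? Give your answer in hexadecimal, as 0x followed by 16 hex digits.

0x66E82C017AD81333

`seq` is the first field, at byte offset 0, occupying 8 bytes.
Bytes at offsets 0..7: 66 E8 2C 01 7A D8 13 33.
Big-endian stores the most-significant byte at the lowest address.
The bytes are already most-significant first: 0x66E82C017AD81333.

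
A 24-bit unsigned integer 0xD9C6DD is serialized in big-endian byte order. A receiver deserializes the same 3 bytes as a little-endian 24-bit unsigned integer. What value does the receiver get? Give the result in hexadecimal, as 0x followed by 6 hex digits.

Stored big-endian, the bytes at ascending addresses are D9 C6 DD.
Read back as little-endian, the first byte is least significant, giving 0xDDC6D9.

0xDDC6D9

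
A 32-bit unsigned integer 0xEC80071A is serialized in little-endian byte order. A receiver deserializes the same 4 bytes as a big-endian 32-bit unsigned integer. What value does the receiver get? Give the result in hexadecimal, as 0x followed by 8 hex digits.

0x1A0780EC

Stored little-endian, the bytes at ascending addresses are 1A 07 80 EC.
Read back as big-endian, the last byte is least significant, giving 0x1A0780EC.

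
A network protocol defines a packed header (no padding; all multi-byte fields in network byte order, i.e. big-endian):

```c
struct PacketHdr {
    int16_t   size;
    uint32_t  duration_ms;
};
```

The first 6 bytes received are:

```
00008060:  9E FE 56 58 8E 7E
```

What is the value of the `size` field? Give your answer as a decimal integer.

-24834

`size` is the first field, at byte offset 0, occupying 2 bytes.
Bytes at offsets 0..1: 9E FE.
Big-endian stores the most-significant byte at the lowest address.
The bytes are already most-significant first: 0x9EFE.
Top bit is set, so as a signed 16-bit value this is 0x9EFE − 2^16 = -24834.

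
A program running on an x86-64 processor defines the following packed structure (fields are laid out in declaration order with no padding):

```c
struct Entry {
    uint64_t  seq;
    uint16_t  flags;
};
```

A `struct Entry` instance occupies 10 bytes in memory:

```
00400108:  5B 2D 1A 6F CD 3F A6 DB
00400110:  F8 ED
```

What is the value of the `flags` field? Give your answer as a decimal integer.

60920

`flags` follows `seq` (8 bytes), so it starts at byte offset 8 and occupies 2 bytes.
Bytes at offsets 8..9: F8 ED.
Little-endian stores the least-significant byte at the lowest address.
Reassemble most-significant byte first: ED F8 → 0xEDF8.
0xEDF8 = 60920.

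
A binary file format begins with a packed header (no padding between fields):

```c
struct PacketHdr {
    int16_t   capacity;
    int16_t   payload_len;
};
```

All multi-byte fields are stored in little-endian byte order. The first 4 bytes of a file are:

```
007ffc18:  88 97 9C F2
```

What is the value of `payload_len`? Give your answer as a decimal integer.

-3428

`payload_len` follows `capacity` (2 bytes), so it starts at byte offset 2 and occupies 2 bytes.
Bytes at offsets 2..3: 9C F2.
Little-endian stores the least-significant byte at the lowest address.
Reassemble most-significant byte first: F2 9C → 0xF29C.
Top bit is set, so as a signed 16-bit value this is 0xF29C − 2^16 = -3428.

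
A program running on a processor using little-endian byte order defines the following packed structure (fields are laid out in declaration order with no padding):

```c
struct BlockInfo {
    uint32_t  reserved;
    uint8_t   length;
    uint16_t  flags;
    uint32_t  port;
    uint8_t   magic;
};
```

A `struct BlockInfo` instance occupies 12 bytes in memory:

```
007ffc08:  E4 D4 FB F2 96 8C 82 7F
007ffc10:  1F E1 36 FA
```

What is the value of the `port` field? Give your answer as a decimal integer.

920723327

`port` follows `reserved` (4 B), `length` (1 B), `flags` (2 B), so it starts at offset 4 + 1 + 2 = 7 and occupies 4 bytes.
Bytes at offsets 7..10: 7F 1F E1 36.
Little-endian stores the least-significant byte at the lowest address.
Reassemble most-significant byte first: 36 E1 1F 7F → 0x36E11F7F.
0x36E11F7F = 920723327.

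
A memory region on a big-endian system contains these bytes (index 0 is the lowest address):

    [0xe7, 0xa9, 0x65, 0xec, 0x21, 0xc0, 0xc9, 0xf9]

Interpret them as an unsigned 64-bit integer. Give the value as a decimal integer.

Big-endian: lowest address holds the most-significant byte.
The bytes are already most-significant first: 0xE7A965EC21C0C9F9.
0xE7A965EC21C0C9F9 = 16692985558678424057.

16692985558678424057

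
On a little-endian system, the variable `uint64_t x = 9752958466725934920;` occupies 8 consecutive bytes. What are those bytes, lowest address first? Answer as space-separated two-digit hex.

9752958466725934920 in hexadecimal, padded to 64 bits, is 0x8759780D56567748.
Split into bytes (most-significant first): 87 59 78 0D 56 56 77 48.
Little-endian stores the least-significant byte at the lowest address.
So at ascending addresses the bytes are 48 77 56 56 0D 78 59 87.

48 77 56 56 0D 78 59 87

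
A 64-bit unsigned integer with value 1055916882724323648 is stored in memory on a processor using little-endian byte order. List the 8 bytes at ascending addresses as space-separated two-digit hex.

40 01 1F 73 CF 5E A7 0E

1055916882724323648 in hexadecimal, padded to 64 bits, is 0x0EA75ECF731F0140.
Split into bytes (most-significant first): 0E A7 5E CF 73 1F 01 40.
Little-endian: lowest address holds the least-significant byte.
So at ascending addresses the bytes are 40 01 1F 73 CF 5E A7 0E.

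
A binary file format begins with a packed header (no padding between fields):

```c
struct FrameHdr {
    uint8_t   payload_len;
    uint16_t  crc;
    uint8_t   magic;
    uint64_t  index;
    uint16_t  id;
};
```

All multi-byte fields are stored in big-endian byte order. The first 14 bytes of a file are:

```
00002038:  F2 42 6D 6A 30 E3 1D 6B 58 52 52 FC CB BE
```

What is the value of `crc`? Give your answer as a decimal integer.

17005

`crc` follows `payload_len` (1 byte), so it starts at byte offset 1 and occupies 2 bytes.
Bytes at offsets 1..2: 42 6D.
In big-endian order the high byte comes first in memory.
The bytes are already most-significant first: 0x426D.
0x426D = 17005.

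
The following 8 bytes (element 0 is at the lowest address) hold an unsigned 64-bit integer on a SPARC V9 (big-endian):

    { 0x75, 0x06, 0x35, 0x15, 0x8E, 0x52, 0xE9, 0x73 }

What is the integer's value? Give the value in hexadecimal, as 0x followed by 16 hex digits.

0x750635158E52E973

In big-endian order the high byte comes first in memory.
The bytes are already most-significant first: 0x750635158E52E973.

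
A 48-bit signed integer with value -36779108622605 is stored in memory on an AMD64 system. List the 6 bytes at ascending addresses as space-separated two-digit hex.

F3 9E 4B B2 8C DE

Two's complement of -36779108622605 in 48 bits: 36779108622605 = 0x21734DB4610D; invert → 0xDE8CB24B9EF2; add 1 → 0xDE8CB24B9EF3.
Split into bytes (most-significant first): DE 8C B2 4B 9E F3.
Little-endian: lowest address holds the least-significant byte.
So at ascending addresses the bytes are F3 9E 4B B2 8C DE.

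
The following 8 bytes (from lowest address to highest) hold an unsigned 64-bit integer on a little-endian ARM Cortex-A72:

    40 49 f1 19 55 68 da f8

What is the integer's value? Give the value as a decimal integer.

Little-endian stores the least-significant byte at the lowest address.
Reassemble most-significant byte first: F8 DA 68 55 19 F1 49 40 → 0xF8DA685519F14940.
0xF8DA685519F14940 = 17931759581045803328.

17931759581045803328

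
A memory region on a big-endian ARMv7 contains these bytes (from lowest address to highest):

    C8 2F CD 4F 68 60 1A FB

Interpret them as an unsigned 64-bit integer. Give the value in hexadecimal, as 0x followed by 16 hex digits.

0xC82FCD4F68601AFB

Big-endian stores the most-significant byte at the lowest address.
The bytes are already most-significant first: 0xC82FCD4F68601AFB.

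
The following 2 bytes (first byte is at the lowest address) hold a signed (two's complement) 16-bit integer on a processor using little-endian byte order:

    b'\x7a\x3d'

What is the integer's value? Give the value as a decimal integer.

15738

Little-endian: lowest address holds the least-significant byte.
Reassemble most-significant byte first: 3D 7A → 0x3D7A.
0x3D7A = 15738.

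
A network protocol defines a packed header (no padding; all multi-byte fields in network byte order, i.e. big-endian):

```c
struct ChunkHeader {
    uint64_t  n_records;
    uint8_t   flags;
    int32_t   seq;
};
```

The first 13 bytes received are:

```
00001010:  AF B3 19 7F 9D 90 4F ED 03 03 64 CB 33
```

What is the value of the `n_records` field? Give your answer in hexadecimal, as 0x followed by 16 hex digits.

`n_records` is the first field, at byte offset 0, occupying 8 bytes.
Bytes at offsets 0..7: AF B3 19 7F 9D 90 4F ED.
Big-endian: lowest address holds the most-significant byte.
The bytes are already most-significant first: 0xAFB3197F9D904FED.

0xAFB3197F9D904FED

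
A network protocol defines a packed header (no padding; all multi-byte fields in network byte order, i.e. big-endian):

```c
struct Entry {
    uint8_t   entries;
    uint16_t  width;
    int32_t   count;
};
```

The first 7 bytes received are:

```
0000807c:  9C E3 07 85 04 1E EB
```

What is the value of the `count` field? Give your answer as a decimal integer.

`count` follows `entries` (1 B), `width` (2 B), so it starts at offset 1 + 2 = 3 and occupies 4 bytes.
Bytes at offsets 3..6: 85 04 1E EB.
In big-endian order the high byte comes first in memory.
The bytes are already most-significant first: 0x85041EEB.
Top bit is set, so as a signed 32-bit value this is 0x85041EEB − 2^32 = -2063327509.

-2063327509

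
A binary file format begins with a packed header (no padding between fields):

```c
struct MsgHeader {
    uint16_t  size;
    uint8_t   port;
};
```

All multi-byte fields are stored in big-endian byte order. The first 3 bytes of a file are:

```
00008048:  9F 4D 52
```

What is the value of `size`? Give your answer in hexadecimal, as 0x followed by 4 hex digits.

0x9F4D

`size` is the first field, at byte offset 0, occupying 2 bytes.
Bytes at offsets 0..1: 9F 4D.
In big-endian order the high byte comes first in memory.
The bytes are already most-significant first: 0x9F4D.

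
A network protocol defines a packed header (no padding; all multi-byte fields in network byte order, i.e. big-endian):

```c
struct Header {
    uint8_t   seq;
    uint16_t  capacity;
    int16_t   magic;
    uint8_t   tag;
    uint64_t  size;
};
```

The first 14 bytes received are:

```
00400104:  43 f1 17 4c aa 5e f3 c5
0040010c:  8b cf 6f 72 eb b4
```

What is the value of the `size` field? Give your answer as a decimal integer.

`size` follows `seq` (1 B), `capacity` (2 B), `magic` (2 B), `tag` (1 B), so it starts at offset 1 + 2 + 2 + 1 = 6 and occupies 8 bytes.
Bytes at offsets 6..13: F3 C5 8B CF 6F 72 EB B4.
Big-endian stores the most-significant byte at the lowest address.
The bytes are already most-significant first: 0xF3C58BCF6F72EBB4.
0xF3C58BCF6F72EBB4 = 17565599644672781236.

17565599644672781236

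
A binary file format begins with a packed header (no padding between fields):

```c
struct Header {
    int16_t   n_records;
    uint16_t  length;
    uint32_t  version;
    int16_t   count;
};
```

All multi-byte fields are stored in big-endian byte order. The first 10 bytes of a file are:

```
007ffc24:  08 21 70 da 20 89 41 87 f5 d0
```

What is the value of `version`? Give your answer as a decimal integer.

`version` follows `n_records` (2 B), `length` (2 B), so it starts at offset 2 + 2 = 4 and occupies 4 bytes.
Bytes at offsets 4..7: 20 89 41 87.
Big-endian stores the most-significant byte at the lowest address.
The bytes are already most-significant first: 0x20894187.
0x20894187 = 545866119.

545866119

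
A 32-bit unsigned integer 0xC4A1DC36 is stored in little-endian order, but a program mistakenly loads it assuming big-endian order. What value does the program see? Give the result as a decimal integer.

Stored little-endian, the bytes at ascending addresses are 36 DC A1 C4.
Read back as big-endian, the last byte is least significant, giving 0x36DCA1C4.
0x36DCA1C4 = 920428996.

920428996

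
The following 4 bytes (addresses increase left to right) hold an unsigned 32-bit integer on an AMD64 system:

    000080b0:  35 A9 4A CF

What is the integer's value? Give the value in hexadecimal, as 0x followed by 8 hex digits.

0xCF4AA935

Little-endian: lowest address holds the least-significant byte.
Reassemble most-significant byte first: CF 4A A9 35 → 0xCF4AA935.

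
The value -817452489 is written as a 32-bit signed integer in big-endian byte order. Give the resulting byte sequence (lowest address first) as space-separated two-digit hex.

Two's complement of -817452489 in 32 bits: 817452489 = 0x30B955C9; invert → 0xCF46AA36; add 1 → 0xCF46AA37.
Split into bytes (most-significant first): CF 46 AA 37.
Big-endian: lowest address holds the most-significant byte.
So the memory order matches the most-significant-first order: CF 46 AA 37.

CF 46 AA 37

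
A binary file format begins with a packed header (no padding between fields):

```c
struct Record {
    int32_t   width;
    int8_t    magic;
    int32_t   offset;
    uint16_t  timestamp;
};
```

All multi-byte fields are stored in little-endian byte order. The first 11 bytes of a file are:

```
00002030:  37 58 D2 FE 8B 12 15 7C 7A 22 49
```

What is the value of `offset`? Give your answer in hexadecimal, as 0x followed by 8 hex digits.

0x7A7C1512

`offset` follows `width` (4 B), `magic` (1 B), so it starts at offset 4 + 1 = 5 and occupies 4 bytes.
Bytes at offsets 5..8: 12 15 7C 7A.
Little-endian: lowest address holds the least-significant byte.
Reassemble most-significant byte first: 7A 7C 15 12 → 0x7A7C1512.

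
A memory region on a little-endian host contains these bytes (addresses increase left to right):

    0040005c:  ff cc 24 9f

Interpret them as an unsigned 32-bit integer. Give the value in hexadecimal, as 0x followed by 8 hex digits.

Little-endian: lowest address holds the least-significant byte.
Reassemble most-significant byte first: 9F 24 CC FF → 0x9F24CCFF.

0x9F24CCFF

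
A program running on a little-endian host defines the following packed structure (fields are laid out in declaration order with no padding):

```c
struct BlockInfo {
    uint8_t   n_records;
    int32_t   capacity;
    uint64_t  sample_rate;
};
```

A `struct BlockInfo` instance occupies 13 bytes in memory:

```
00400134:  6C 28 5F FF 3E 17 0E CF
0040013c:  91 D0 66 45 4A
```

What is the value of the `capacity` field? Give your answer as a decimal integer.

`capacity` follows `n_records` (1 byte), so it starts at byte offset 1 and occupies 4 bytes.
Bytes at offsets 1..4: 28 5F FF 3E.
Little-endian: lowest address holds the least-significant byte.
Reassemble most-significant byte first: 3E FF 5F 28 → 0x3EFF5F28.
0x3EFF5F28 = 1056923432.

1056923432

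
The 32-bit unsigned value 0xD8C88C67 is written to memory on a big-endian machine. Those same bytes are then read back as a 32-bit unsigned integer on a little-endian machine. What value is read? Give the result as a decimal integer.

1737279704

Stored big-endian, the bytes at ascending addresses are D8 C8 8C 67.
Read back as little-endian, the first byte is least significant, giving 0x678CC8D8.
0x678CC8D8 = 1737279704.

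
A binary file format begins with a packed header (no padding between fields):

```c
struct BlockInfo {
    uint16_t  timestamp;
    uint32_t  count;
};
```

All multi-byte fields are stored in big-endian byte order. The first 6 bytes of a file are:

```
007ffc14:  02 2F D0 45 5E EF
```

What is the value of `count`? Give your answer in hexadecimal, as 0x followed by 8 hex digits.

0xD0455EEF

`count` follows `timestamp` (2 bytes), so it starts at byte offset 2 and occupies 4 bytes.
Bytes at offsets 2..5: D0 45 5E EF.
Big-endian stores the most-significant byte at the lowest address.
The bytes are already most-significant first: 0xD0455EEF.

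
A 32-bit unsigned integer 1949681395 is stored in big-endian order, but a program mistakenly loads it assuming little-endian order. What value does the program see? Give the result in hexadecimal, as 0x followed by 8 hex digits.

1949681395 in 32-bit hexadecimal is 0x7435C6F3.
Stored big-endian, the bytes at ascending addresses are 74 35 C6 F3.
Read back as little-endian, the first byte is least significant, giving 0xF3C63574.

0xF3C63574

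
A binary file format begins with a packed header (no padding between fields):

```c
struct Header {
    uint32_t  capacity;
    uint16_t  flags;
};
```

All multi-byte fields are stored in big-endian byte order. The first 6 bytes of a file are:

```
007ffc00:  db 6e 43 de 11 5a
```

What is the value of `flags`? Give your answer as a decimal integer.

`flags` follows `capacity` (4 bytes), so it starts at byte offset 4 and occupies 2 bytes.
Bytes at offsets 4..5: 11 5A.
In big-endian order the high byte comes first in memory.
The bytes are already most-significant first: 0x115A.
0x115A = 4442.

4442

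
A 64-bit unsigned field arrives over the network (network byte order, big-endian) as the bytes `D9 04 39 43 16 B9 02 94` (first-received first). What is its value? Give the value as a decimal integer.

15637686766444020372

In big-endian order the high byte comes first in memory.
The bytes are already most-significant first: 0xD904394316B90294.
0xD904394316B90294 = 15637686766444020372.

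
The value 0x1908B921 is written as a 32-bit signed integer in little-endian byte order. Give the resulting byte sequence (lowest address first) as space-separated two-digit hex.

21 B9 08 19

Split into bytes (most-significant first): 19 08 B9 21.
Little-endian stores the least-significant byte at the lowest address.
So at ascending addresses the bytes are 21 B9 08 19.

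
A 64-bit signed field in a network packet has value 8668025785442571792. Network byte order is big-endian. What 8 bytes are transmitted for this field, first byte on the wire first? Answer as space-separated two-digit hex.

78 4B 03 86 D5 3B 16 10

8668025785442571792 in hexadecimal, padded to 64 bits, is 0x784B0386D53B1610.
Split into bytes (most-significant first): 78 4B 03 86 D5 3B 16 10.
In big-endian order the high byte comes first in memory.
So the memory order matches the most-significant-first order: 78 4B 03 86 D5 3B 16 10.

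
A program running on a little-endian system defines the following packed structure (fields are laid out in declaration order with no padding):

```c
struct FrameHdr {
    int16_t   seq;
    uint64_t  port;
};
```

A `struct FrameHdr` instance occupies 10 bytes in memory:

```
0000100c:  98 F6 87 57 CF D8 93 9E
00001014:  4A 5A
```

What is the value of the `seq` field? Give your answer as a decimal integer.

-2408

`seq` is the first field, at byte offset 0, occupying 2 bytes.
Bytes at offsets 0..1: 98 F6.
Little-endian stores the least-significant byte at the lowest address.
Reassemble most-significant byte first: F6 98 → 0xF698.
Top bit is set, so as a signed 16-bit value this is 0xF698 − 2^16 = -2408.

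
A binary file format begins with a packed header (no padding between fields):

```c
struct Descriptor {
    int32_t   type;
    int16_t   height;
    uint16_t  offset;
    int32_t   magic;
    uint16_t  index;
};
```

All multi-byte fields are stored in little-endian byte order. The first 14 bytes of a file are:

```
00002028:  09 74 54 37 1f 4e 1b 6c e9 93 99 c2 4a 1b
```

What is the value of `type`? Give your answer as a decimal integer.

`type` is the first field, at byte offset 0, occupying 4 bytes.
Bytes at offsets 0..3: 09 74 54 37.
In little-endian order the low byte comes first in memory.
Reassemble most-significant byte first: 37 54 74 09 → 0x37547409.
0x37547409 = 928281609.

928281609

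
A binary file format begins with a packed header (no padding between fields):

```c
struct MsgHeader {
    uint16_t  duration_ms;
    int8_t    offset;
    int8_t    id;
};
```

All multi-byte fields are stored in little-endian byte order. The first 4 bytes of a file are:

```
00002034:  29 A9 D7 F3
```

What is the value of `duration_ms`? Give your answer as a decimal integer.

`duration_ms` is the first field, at byte offset 0, occupying 2 bytes.
Bytes at offsets 0..1: 29 A9.
In little-endian order the low byte comes first in memory.
Reassemble most-significant byte first: A9 29 → 0xA929.
0xA929 = 43305.

43305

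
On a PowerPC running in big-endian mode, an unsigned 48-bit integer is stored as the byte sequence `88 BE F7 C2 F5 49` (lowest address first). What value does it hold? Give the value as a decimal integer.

150353781912905

In big-endian order the high byte comes first in memory.
The bytes are already most-significant first: 0x88BEF7C2F549.
0x88BEF7C2F549 = 150353781912905.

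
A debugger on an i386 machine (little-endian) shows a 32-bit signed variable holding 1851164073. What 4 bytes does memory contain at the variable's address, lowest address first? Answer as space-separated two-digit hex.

1851164073 in hexadecimal, padded to 32 bits, is 0x6E5685A9.
Split into bytes (most-significant first): 6E 56 85 A9.
Little-endian: lowest address holds the least-significant byte.
So at ascending addresses the bytes are A9 85 56 6E.

A9 85 56 6E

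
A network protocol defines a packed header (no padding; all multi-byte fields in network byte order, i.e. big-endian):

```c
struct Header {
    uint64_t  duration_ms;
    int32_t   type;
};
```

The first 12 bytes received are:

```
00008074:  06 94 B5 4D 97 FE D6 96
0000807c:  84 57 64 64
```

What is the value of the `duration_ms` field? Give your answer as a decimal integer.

474203205647914646

`duration_ms` is the first field, at byte offset 0, occupying 8 bytes.
Bytes at offsets 0..7: 06 94 B5 4D 97 FE D6 96.
Big-endian stores the most-significant byte at the lowest address.
The bytes are already most-significant first: 0x0694B54D97FED696.
0x0694B54D97FED696 = 474203205647914646.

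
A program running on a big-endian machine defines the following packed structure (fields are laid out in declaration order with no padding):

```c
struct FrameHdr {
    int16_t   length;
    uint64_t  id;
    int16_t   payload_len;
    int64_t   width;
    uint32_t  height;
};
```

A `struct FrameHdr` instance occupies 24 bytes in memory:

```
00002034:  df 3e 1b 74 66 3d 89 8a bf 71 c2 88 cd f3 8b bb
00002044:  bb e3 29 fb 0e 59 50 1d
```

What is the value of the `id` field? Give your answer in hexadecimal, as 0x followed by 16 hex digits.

`id` follows `length` (2 bytes), so it starts at byte offset 2 and occupies 8 bytes.
Bytes at offsets 2..9: 1B 74 66 3D 89 8A BF 71.
Big-endian stores the most-significant byte at the lowest address.
The bytes are already most-significant first: 0x1B74663D898ABF71.

0x1B74663D898ABF71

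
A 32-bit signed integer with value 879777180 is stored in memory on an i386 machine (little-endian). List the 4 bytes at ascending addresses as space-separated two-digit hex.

9C 55 70 34

879777180 in hexadecimal, padded to 32 bits, is 0x3470559C.
Split into bytes (most-significant first): 34 70 55 9C.
In little-endian order the low byte comes first in memory.
So at ascending addresses the bytes are 9C 55 70 34.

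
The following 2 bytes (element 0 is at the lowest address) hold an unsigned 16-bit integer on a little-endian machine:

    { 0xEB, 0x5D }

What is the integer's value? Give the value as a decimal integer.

24043

In little-endian order the low byte comes first in memory.
Reassemble most-significant byte first: 5D EB → 0x5DEB.
0x5DEB = 24043.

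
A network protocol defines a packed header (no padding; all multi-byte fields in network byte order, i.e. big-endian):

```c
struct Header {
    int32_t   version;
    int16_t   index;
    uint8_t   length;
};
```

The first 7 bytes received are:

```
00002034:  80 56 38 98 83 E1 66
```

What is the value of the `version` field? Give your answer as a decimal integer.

-2141833064

`version` is the first field, at byte offset 0, occupying 4 bytes.
Bytes at offsets 0..3: 80 56 38 98.
In big-endian order the high byte comes first in memory.
The bytes are already most-significant first: 0x80563898.
Top bit is set, so as a signed 32-bit value this is 0x80563898 − 2^32 = -2141833064.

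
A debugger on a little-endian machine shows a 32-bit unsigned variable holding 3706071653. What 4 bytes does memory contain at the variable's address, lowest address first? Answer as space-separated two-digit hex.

65 2A E6 DC

3706071653 in hexadecimal, padded to 32 bits, is 0xDCE62A65.
Split into bytes (most-significant first): DC E6 2A 65.
Little-endian: lowest address holds the least-significant byte.
So at ascending addresses the bytes are 65 2A E6 DC.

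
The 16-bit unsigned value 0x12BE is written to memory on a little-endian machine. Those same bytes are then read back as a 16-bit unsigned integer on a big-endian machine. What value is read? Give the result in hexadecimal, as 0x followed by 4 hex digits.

Stored little-endian, the bytes at ascending addresses are BE 12.
Read back as big-endian, the last byte is least significant, giving 0xBE12.

0xBE12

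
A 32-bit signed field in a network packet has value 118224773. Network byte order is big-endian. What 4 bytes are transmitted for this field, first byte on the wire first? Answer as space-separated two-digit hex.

118224773 in hexadecimal, padded to 32 bits, is 0x070BF785.
Split into bytes (most-significant first): 07 0B F7 85.
Big-endian stores the most-significant byte at the lowest address.
So the memory order matches the most-significant-first order: 07 0B F7 85.

07 0B F7 85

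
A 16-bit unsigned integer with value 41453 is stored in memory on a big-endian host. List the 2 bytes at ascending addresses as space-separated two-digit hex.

41453 in hexadecimal, padded to 16 bits, is 0xA1ED.
Split into bytes (most-significant first): A1 ED.
In big-endian order the high byte comes first in memory.
So the memory order matches the most-significant-first order: A1 ED.

A1 ED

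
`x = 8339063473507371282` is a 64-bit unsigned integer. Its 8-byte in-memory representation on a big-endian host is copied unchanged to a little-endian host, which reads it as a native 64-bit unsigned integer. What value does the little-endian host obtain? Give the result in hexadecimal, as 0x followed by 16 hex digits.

0x1289D7010C4EBA73

8339063473507371282 in 64-bit hexadecimal is 0x73BA4E0C01D78912.
Stored big-endian, the bytes at ascending addresses are 73 BA 4E 0C 01 D7 89 12.
Read back as little-endian, the first byte is least significant, giving 0x1289D7010C4EBA73.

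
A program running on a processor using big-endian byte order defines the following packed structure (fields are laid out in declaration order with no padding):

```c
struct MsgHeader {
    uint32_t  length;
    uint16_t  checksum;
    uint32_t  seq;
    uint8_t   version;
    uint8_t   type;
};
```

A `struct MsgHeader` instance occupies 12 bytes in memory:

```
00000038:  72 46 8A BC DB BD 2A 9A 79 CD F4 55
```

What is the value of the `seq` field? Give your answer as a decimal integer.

714766797

`seq` follows `length` (4 B), `checksum` (2 B), so it starts at offset 4 + 2 = 6 and occupies 4 bytes.
Bytes at offsets 6..9: 2A 9A 79 CD.
In big-endian order the high byte comes first in memory.
The bytes are already most-significant first: 0x2A9A79CD.
0x2A9A79CD = 714766797.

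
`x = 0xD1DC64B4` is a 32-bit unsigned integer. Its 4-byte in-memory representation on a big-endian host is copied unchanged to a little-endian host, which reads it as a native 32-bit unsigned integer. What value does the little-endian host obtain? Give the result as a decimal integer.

3026509009

Stored big-endian, the bytes at ascending addresses are D1 DC 64 B4.
Read back as little-endian, the first byte is least significant, giving 0xB464DCD1.
0xB464DCD1 = 3026509009.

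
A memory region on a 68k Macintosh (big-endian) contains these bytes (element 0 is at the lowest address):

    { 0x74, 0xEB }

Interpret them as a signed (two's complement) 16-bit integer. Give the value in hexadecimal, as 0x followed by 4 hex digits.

Big-endian stores the most-significant byte at the lowest address.
The bytes are already most-significant first: 0x74EB.

0x74EB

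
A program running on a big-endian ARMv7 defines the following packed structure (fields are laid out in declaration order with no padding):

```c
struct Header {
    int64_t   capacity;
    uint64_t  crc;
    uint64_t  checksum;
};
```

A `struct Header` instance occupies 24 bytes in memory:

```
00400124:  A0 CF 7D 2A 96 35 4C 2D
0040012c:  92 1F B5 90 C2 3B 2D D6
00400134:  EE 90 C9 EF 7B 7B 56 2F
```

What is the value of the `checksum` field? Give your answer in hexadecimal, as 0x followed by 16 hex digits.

0xEE90C9EF7B7B562F

`checksum` follows `capacity` (8 B), `crc` (8 B), so it starts at offset 8 + 8 = 16 and occupies 8 bytes.
Bytes at offsets 16..23: EE 90 C9 EF 7B 7B 56 2F.
In big-endian order the high byte comes first in memory.
The bytes are already most-significant first: 0xEE90C9EF7B7B562F.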